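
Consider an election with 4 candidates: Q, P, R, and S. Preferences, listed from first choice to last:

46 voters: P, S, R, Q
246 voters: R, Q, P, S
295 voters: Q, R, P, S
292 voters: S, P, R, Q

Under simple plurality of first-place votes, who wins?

First-place votes: Q 295, P 46, R 246, S 292.
Q has the most first-place votes.

Q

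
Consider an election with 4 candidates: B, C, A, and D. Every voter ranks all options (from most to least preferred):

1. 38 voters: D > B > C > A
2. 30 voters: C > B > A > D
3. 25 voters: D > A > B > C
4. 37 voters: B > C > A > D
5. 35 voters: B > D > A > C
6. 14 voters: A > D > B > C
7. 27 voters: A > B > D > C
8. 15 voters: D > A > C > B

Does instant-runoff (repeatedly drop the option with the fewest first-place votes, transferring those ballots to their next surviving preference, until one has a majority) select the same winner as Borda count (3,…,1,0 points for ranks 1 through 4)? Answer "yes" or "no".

yes

Instant-runoff — R1 B 72, C 30, A 41, D 78 (C out); R2 B 102, A 41, D 78 (A out); R3 B 129, D 92 (B winner). Winner: B.
Borda — scores: B 445, C 217, A 305, D 359. Winner: B.
The two methods agree.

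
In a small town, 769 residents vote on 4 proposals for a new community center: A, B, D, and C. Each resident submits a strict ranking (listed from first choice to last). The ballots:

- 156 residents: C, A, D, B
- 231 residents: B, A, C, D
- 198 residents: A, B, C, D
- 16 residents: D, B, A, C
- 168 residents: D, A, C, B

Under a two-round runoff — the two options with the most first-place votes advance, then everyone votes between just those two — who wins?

A

Round 1 first-place votes: A 198, B 231, D 184, C 156.
B and A advance.
Runoff: B is preferred to A by 247 voters; A by 522.
A wins the runoff.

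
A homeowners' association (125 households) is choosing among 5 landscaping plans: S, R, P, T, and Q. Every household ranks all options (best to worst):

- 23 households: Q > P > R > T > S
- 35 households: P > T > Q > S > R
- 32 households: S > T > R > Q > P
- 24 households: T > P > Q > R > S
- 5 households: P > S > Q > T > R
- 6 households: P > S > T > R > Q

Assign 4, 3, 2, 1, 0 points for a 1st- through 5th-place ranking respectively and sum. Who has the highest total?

T

S: 23·0 + 35·1 + 32·4 + 24·0 + 5·3 + 6·3 = 196
R: 23·2 + 35·0 + 32·2 + 24·1 + 5·0 + 6·1 = 140
P: 23·3 + 35·4 + 32·0 + 24·3 + 5·4 + 6·4 = 325
T: 23·1 + 35·3 + 32·3 + 24·4 + 5·1 + 6·2 = 337
Q: 23·4 + 35·2 + 32·1 + 24·2 + 5·2 + 6·0 = 252
T has the highest Borda score (337).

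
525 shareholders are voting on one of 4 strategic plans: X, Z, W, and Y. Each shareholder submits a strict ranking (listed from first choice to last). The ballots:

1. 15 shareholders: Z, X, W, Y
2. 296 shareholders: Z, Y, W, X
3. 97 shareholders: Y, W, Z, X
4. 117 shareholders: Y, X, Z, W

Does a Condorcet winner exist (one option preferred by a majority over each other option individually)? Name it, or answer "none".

Z vs X: 408–117 for Z.
Z vs W: 428–97 for Z.
Z vs Y: 311–214 for Z.
Z beats every other option head-to-head.

Z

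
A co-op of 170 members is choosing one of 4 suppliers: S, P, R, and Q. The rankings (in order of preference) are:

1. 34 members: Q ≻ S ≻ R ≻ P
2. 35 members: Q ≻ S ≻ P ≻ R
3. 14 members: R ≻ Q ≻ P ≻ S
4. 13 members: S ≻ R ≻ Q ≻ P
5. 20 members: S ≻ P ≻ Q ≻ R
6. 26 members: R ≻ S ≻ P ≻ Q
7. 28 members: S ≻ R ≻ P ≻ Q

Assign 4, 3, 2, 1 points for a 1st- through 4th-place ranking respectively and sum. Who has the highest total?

S

S: 34·3 + 35·3 + 14·1 + 13·4 + 20·4 + 26·3 + 28·4 = 543
P: 34·1 + 35·2 + 14·2 + 13·1 + 20·3 + 26·2 + 28·2 = 313
R: 34·2 + 35·1 + 14·4 + 13·3 + 20·1 + 26·4 + 28·3 = 406
Q: 34·4 + 35·4 + 14·3 + 13·2 + 20·2 + 26·1 + 28·1 = 438
S has the highest Borda score (543).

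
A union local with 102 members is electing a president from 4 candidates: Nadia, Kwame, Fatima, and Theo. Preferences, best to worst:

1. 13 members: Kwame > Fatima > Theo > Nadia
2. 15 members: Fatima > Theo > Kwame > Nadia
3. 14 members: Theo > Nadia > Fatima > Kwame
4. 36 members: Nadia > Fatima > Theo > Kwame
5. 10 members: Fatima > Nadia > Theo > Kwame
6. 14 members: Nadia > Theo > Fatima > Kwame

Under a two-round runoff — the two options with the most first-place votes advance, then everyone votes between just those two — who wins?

Nadia

Round 1 first-place votes: Nadia 50, Kwame 13, Fatima 25, Theo 14.
Nadia and Fatima advance.
Runoff: Nadia is preferred to Fatima by 64 voters; Fatima by 38.
Nadia wins the runoff.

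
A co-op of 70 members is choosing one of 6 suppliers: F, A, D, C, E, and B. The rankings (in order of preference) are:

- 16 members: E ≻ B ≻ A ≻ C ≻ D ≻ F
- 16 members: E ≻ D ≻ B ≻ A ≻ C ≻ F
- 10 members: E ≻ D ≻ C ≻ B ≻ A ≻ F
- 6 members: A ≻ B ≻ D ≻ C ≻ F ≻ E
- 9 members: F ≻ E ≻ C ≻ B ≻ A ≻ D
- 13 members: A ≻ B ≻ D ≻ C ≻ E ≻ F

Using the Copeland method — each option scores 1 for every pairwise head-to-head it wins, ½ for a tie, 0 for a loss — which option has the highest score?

E

F: loses to A, D, C, E, and B → score 0.
A: beats F, D, and C; loses to E and B → score 3.
D: beats F and C; loses to A, E, and B → score 2.
C: beats F; loses to A, D, E, and B → score 1.
E: beats F, A, D, C, and B → score 5.
B: beats F, A, D, and C; loses to E → score 4.
E has the best pairwise record.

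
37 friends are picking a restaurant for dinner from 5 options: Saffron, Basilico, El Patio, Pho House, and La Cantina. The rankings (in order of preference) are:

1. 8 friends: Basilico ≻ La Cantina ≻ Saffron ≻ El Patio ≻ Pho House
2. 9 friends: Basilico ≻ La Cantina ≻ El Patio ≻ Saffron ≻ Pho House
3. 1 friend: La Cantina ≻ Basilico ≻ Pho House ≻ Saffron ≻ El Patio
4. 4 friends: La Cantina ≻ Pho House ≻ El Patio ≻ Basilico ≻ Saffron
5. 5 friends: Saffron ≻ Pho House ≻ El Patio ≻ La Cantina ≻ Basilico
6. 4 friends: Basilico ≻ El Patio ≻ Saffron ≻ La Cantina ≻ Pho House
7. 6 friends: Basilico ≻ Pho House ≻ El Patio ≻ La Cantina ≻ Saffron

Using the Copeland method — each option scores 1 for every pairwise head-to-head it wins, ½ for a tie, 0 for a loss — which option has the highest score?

Basilico

Saffron: beats Pho House; loses to Basilico, El Patio, and La Cantina → score 1.
Basilico: beats Saffron, El Patio, Pho House, and La Cantina → score 4.
El Patio: beats Saffron and Pho House; loses to Basilico and La Cantina → score 2.
Pho House: loses to Saffron, Basilico, El Patio, and La Cantina → score 0.
La Cantina: beats Saffron, El Patio, and Pho House; loses to Basilico → score 3.
Basilico has the best pairwise record.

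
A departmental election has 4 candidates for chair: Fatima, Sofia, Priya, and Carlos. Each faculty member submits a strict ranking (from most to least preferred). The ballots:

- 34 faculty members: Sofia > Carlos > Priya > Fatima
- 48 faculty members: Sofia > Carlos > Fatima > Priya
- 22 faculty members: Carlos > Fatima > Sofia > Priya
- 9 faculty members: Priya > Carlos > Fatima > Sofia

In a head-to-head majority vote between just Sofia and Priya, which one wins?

Voters preferring Sofia to Priya: 104; preferring Priya to Sofia: 9.
Sofia wins the head-to-head.

Sofia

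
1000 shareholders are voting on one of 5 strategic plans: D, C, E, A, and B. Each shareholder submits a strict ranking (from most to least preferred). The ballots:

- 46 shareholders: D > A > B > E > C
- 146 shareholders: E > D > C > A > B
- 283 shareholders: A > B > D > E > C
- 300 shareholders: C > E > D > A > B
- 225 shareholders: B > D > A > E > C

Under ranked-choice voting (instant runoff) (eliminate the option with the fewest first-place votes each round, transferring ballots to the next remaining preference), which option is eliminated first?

D

Round 1: D 46, C 300, E 146, A 283, B 225. Eliminate D.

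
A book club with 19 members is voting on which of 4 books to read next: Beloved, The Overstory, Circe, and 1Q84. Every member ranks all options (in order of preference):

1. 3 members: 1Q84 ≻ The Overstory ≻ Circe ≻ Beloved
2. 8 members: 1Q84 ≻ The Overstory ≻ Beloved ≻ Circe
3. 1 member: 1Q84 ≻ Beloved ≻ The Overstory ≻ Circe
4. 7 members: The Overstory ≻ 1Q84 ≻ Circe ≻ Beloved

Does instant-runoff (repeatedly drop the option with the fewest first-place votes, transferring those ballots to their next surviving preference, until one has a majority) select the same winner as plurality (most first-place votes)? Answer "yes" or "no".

Instant-runoff — R1 Beloved 0, The Overstory 7, Circe 0, 1Q84 12 (1Q84 winner). Winner: 1Q84.
Plurality — first-place votes: Beloved 0, The Overstory 7, Circe 0, 1Q84 12. Winner: 1Q84.
The two methods agree.

yes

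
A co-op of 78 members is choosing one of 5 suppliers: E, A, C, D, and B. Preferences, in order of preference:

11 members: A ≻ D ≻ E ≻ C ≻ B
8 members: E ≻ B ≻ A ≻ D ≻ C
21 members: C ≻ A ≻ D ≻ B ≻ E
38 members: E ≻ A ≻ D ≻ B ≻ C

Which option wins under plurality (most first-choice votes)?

First-place votes: E 46, A 11, C 21, D 0, B 0.
E has the most first-place votes.

E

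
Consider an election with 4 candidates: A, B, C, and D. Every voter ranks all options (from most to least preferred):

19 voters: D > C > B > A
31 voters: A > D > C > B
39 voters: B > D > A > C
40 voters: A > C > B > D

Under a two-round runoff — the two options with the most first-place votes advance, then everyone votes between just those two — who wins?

A

Round 1 first-place votes: A 71, B 39, C 0, D 19.
A and B advance.
Runoff: A is preferred to B by 71 voters; B by 58.
A wins the runoff.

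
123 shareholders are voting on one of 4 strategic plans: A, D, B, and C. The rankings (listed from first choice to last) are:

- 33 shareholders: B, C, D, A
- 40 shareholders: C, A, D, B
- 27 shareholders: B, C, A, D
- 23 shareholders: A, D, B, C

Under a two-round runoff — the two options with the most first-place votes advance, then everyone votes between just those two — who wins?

Round 1 first-place votes: A 23, D 0, B 60, C 40.
B and C advance.
Runoff: B is preferred to C by 83 voters; C by 40.
B wins the runoff.

B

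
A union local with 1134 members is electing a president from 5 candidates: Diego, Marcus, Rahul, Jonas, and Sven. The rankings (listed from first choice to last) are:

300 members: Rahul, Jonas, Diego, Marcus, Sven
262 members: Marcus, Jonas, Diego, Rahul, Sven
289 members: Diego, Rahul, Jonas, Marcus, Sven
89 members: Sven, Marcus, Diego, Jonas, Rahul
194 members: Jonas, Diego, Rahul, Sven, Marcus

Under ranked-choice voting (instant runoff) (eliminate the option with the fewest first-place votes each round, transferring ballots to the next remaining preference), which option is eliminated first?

Round 1: Diego 289, Marcus 262, Rahul 300, Jonas 194, Sven 89. Eliminate Sven.

Sven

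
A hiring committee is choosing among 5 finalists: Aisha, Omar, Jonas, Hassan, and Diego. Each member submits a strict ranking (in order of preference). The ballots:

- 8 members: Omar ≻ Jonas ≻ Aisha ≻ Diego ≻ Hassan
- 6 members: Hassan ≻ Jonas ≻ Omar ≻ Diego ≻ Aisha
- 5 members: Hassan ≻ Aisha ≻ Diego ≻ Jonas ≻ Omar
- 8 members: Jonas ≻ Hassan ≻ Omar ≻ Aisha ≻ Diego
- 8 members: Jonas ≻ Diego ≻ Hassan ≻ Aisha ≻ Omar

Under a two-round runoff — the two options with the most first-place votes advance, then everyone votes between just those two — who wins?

Round 1 first-place votes: Aisha 0, Omar 8, Jonas 16, Hassan 11, Diego 0.
Jonas and Hassan advance.
Runoff: Jonas is preferred to Hassan by 24 voters; Hassan by 11.
Jonas wins the runoff.

Jonas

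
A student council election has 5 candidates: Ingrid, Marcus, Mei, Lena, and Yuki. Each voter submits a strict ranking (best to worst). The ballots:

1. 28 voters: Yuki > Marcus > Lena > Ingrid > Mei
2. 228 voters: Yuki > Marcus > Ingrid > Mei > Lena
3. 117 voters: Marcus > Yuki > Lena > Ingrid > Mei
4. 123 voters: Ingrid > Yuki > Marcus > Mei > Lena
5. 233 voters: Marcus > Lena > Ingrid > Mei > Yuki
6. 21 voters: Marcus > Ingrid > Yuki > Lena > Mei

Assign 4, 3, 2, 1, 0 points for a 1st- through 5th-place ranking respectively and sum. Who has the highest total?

Marcus

Ingrid: 28·1 + 228·2 + 117·1 + 123·4 + 233·2 + 21·3 = 1622
Marcus: 28·3 + 228·3 + 117·4 + 123·2 + 233·4 + 21·4 = 2498
Mei: 28·0 + 228·1 + 117·0 + 123·1 + 233·1 + 21·0 = 584
Lena: 28·2 + 228·0 + 117·2 + 123·0 + 233·3 + 21·1 = 1010
Yuki: 28·4 + 228·4 + 117·3 + 123·3 + 233·0 + 21·2 = 1786
Marcus has the highest Borda score (2498).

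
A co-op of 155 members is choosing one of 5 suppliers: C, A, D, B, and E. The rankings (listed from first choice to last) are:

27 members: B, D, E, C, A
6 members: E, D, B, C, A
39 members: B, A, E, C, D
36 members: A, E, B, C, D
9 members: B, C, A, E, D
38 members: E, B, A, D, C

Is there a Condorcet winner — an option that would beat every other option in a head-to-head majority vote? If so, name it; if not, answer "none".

Checking pairwise contests:
A beats C 113–42.
B beats A 119–36.
C beats D 84–71.
E beats B 80–75.
A beats E 84–71.
Every option loses at least one head-to-head, so there is no Condorcet winner.

none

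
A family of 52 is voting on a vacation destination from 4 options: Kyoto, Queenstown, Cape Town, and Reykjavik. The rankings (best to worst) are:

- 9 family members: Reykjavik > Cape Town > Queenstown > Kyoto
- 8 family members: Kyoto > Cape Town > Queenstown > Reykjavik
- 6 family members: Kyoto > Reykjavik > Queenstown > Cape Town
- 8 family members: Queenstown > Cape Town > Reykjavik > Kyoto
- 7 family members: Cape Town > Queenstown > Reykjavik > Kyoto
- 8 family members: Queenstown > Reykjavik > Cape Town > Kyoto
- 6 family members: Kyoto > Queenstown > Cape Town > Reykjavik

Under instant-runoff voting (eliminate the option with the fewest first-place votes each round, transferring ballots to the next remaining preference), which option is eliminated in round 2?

Reykjavik

Round 1: Kyoto 20, Queenstown 16, Cape Town 7, Reykjavik 9. Eliminate Cape Town.
Round 2: Kyoto 20, Queenstown 23, Reykjavik 9. Eliminate Reykjavik.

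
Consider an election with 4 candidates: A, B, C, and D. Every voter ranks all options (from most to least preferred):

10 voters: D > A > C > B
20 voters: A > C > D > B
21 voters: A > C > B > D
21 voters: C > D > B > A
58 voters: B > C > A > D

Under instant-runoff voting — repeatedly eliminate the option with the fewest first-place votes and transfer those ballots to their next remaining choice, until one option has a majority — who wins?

Round 1: A 41, B 58, C 21, D 10. Eliminate D.
Round 2: A 51, B 58, C 21. Eliminate C.
Round 3: A 51, B 79. B has a majority.

B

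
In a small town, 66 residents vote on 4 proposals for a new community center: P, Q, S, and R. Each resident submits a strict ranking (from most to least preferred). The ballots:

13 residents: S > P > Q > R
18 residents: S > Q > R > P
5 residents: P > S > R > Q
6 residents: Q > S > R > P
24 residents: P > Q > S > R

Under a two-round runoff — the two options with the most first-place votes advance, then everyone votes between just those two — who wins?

Round 1 first-place votes: P 29, Q 6, S 31, R 0.
S and P advance.
Runoff: S is preferred to P by 37 voters; P by 29.
S wins the runoff.

S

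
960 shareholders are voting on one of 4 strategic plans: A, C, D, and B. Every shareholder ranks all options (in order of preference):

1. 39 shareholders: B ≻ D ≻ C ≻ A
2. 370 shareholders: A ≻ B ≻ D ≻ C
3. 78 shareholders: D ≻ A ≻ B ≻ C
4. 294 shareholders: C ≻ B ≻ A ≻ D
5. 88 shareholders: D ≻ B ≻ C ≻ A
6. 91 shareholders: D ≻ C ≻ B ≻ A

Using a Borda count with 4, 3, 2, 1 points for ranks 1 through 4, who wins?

B

A: 39·1 + 370·4 + 78·3 + 294·2 + 88·1 + 91·1 = 2520
C: 39·2 + 370·1 + 78·1 + 294·4 + 88·2 + 91·3 = 2151
D: 39·3 + 370·2 + 78·4 + 294·1 + 88·4 + 91·4 = 2179
B: 39·4 + 370·3 + 78·2 + 294·3 + 88·3 + 91·2 = 2750
B has the highest Borda score (2750).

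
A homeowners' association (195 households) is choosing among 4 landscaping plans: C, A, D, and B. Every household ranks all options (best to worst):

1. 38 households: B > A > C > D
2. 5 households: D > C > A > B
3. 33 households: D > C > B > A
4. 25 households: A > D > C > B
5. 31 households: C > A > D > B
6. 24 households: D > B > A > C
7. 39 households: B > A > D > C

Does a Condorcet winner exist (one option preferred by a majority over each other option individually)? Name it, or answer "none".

Checking pairwise contests:
A beats C 126–69.
B beats A 134–61.
A beats D 133–62.
D beats B 118–77.
Every option loses at least one head-to-head, so there is no Condorcet winner.

none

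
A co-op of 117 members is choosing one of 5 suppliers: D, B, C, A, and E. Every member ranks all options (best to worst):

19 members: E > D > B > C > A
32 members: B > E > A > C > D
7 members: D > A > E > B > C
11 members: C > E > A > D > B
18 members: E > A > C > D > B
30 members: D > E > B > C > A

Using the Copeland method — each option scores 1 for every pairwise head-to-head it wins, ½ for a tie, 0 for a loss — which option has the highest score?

E

D: beats B; loses to C, A, and E → score 1.
B: beats C and A; loses to D and E → score 2.
C: beats D and A; loses to B and E → score 2.
A: beats D; loses to B, C, and E → score 1.
E: beats D, B, C, and A → score 4.
E has the best pairwise record.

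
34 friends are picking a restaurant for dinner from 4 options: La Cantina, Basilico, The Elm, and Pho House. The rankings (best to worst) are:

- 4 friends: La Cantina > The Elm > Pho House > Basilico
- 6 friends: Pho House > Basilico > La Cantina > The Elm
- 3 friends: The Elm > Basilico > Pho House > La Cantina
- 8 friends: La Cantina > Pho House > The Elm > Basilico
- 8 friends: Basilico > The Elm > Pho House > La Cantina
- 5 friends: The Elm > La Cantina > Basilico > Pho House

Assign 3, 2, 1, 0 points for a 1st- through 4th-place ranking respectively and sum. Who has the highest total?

The Elm

La Cantina: 4·3 + 6·1 + 3·0 + 8·3 + 8·0 + 5·2 = 52
Basilico: 4·0 + 6·2 + 3·2 + 8·0 + 8·3 + 5·1 = 47
The Elm: 4·2 + 6·0 + 3·3 + 8·1 + 8·2 + 5·3 = 56
Pho House: 4·1 + 6·3 + 3·1 + 8·2 + 8·1 + 5·0 = 49
The Elm has the highest Borda score (56).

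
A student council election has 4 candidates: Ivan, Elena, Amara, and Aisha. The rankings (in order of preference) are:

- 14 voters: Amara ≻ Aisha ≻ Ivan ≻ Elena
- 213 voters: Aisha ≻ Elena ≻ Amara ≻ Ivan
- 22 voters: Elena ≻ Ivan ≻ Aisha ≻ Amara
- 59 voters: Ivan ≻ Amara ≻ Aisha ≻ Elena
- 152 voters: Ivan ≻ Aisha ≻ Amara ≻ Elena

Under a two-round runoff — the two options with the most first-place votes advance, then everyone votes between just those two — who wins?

Round 1 first-place votes: Ivan 211, Elena 22, Amara 14, Aisha 213.
Aisha and Ivan advance.
Runoff: Aisha is preferred to Ivan by 227 voters; Ivan by 233.
Ivan wins the runoff.

Ivan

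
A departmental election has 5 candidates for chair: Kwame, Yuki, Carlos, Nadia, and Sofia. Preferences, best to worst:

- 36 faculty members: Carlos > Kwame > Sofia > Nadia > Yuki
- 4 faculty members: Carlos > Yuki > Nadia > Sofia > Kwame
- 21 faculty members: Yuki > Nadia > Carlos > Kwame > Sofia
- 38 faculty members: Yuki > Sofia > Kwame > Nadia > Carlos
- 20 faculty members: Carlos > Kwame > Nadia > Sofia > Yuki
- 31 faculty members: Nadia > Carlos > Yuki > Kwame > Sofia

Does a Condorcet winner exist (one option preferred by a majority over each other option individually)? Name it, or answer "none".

Checking pairwise contests:
Yuki beats Kwame 94–56.
Carlos beats Yuki 91–59.
Nadia beats Carlos 90–60.
Kwame beats Nadia 94–56.
Kwame beats Sofia 108–42.
Every option loses at least one head-to-head, so there is no Condorcet winner.

none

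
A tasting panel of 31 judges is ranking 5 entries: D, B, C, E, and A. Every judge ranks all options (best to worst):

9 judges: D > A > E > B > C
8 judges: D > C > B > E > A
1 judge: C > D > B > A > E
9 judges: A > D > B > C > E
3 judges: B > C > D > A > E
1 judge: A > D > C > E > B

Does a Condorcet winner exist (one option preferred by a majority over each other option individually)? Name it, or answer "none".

D vs B: 28–3 for D.
D vs C: 27–4 for D.
D vs E: 31–0 for D.
D vs A: 21–10 for D.
D beats every other option head-to-head.

D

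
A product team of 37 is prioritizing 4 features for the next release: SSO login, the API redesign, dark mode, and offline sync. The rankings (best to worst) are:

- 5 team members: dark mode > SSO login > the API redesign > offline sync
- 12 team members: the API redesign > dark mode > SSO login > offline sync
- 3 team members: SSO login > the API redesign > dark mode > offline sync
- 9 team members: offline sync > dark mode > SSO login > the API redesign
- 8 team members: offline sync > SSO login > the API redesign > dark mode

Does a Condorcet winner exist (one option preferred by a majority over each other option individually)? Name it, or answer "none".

Checking pairwise contests:
dark mode beats SSO login 26–11.
SSO login beats the API redesign 25–12.
the API redesign beats dark mode 23–14.
SSO login beats offline sync 20–17.
Every option loses at least one head-to-head, so there is no Condorcet winner.

none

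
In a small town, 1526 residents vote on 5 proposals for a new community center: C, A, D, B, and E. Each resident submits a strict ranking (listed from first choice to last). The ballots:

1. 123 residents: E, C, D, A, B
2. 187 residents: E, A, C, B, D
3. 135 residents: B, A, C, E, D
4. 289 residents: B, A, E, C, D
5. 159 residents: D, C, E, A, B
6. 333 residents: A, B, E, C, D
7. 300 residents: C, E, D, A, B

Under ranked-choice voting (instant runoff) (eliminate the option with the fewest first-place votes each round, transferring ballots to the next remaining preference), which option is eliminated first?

Round 1: C 300, A 333, D 159, B 424, E 310. Eliminate D.

D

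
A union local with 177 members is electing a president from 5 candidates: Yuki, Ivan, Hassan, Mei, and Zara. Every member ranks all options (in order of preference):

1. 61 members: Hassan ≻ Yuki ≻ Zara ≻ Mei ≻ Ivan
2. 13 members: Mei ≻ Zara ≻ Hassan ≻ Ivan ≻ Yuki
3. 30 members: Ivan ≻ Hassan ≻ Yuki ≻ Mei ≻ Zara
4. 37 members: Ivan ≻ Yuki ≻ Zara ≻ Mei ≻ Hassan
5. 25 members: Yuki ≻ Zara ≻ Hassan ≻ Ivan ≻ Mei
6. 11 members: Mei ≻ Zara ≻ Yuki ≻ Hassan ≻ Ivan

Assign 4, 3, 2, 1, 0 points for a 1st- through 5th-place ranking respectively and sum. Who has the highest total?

Yuki: 61·3 + 13·0 + 30·2 + 37·3 + 25·4 + 11·2 = 476
Ivan: 61·0 + 13·1 + 30·4 + 37·4 + 25·1 + 11·0 = 306
Hassan: 61·4 + 13·2 + 30·3 + 37·0 + 25·2 + 11·1 = 421
Mei: 61·1 + 13·4 + 30·1 + 37·1 + 25·0 + 11·4 = 224
Zara: 61·2 + 13·3 + 30·0 + 37·2 + 25·3 + 11·3 = 343
Yuki has the highest Borda score (476).

Yuki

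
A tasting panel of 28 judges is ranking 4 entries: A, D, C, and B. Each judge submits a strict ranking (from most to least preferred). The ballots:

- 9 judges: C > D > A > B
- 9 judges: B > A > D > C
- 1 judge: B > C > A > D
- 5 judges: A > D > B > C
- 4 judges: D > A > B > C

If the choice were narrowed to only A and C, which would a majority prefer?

Voters preferring A to C: 18; preferring C to A: 10.
A wins the head-to-head.

A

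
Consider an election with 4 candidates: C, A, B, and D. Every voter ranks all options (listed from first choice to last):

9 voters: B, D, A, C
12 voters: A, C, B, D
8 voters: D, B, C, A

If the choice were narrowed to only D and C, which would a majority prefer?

Voters preferring D to C: 17; preferring C to D: 12.
D wins the head-to-head.

D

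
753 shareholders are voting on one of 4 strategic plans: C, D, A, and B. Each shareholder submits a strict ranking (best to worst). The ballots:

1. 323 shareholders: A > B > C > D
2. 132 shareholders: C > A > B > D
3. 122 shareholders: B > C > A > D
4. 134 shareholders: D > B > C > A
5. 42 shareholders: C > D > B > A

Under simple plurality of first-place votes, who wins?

A

First-place votes: C 174, D 134, A 323, B 122.
A has the most first-place votes.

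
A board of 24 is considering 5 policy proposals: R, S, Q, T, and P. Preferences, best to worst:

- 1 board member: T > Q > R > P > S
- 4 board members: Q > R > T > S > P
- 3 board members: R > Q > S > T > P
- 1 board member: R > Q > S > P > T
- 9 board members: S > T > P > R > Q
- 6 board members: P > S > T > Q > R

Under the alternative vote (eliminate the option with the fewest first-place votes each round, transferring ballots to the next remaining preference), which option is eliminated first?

Round 1: R 4, S 9, Q 4, T 1, P 6. Eliminate T.

T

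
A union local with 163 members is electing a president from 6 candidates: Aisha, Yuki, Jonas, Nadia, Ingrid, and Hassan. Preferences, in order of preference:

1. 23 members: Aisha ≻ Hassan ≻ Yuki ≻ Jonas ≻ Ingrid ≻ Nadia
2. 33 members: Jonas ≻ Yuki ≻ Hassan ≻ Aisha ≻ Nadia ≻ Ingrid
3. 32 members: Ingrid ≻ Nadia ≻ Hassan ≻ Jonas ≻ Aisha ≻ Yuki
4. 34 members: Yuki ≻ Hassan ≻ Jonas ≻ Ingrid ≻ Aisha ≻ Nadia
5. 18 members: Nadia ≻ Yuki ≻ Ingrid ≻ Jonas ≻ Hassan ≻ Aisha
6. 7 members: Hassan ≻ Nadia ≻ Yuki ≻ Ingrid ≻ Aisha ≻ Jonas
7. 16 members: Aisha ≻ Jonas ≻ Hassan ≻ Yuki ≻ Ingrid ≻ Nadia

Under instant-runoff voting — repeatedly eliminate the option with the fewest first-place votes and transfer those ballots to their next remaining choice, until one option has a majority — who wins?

Yuki

Round 1: Aisha 39, Yuki 34, Jonas 33, Nadia 18, Ingrid 32, Hassan 7. Eliminate Hassan.
Round 2: Aisha 39, Yuki 34, Jonas 33, Nadia 25, Ingrid 32. Eliminate Nadia.
Round 3: Aisha 39, Yuki 59, Jonas 33, Ingrid 32. Eliminate Ingrid.
Round 4: Aisha 39, Yuki 59, Jonas 65. Eliminate Aisha.
Round 5: Yuki 82, Jonas 81. Yuki has a majority.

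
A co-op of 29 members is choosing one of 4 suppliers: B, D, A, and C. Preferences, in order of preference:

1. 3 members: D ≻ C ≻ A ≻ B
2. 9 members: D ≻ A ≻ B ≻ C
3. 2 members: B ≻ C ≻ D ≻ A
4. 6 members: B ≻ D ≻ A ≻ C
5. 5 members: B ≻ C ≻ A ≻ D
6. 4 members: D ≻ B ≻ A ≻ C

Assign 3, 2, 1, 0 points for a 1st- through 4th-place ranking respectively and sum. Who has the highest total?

B: 3·0 + 9·1 + 2·3 + 6·3 + 5·3 + 4·2 = 56
D: 3·3 + 9·3 + 2·1 + 6·2 + 5·0 + 4·3 = 62
A: 3·1 + 9·2 + 2·0 + 6·1 + 5·1 + 4·1 = 36
C: 3·2 + 9·0 + 2·2 + 6·0 + 5·2 + 4·0 = 20
D has the highest Borda score (62).

D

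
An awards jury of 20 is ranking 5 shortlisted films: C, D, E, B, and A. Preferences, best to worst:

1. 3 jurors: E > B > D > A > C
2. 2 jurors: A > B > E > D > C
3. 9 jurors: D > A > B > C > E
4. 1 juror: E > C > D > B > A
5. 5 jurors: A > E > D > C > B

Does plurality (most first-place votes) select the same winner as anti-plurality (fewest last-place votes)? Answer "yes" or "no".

Plurality — first-place votes: C 0, D 9, E 4, B 0, A 7. Winner: D.
Anti-plurality — last-place votes: C 5, D 0, E 9, B 5, A 1. Winner: D.
The two methods agree.

yes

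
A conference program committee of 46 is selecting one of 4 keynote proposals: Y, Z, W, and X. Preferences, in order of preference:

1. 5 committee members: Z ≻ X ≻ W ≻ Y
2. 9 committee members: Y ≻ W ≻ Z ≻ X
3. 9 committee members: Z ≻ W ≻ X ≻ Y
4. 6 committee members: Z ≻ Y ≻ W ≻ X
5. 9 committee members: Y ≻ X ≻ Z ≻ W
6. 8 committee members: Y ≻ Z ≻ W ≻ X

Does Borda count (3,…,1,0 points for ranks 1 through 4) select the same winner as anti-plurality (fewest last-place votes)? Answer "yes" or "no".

yes

Borda — scores: Y 90, Z 94, W 55, X 37. Winner: Z.
Anti-plurality — last-place votes: Y 14, Z 0, W 9, X 23. Winner: Z.
The two methods agree.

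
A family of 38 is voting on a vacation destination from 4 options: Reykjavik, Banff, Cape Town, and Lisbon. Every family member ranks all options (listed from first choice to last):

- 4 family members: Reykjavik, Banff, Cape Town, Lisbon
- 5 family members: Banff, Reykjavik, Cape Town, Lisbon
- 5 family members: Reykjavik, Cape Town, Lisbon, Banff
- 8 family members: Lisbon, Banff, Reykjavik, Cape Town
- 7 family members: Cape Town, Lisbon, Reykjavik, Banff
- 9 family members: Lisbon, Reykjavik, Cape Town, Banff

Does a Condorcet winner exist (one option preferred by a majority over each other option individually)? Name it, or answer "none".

none

Checking pairwise contests:
Lisbon beats Reykjavik 24–14.
Reykjavik beats Banff 25–13.
Reykjavik beats Cape Town 31–7.
Cape Town beats Lisbon 21–17.
Every option loses at least one head-to-head, so there is no Condorcet winner.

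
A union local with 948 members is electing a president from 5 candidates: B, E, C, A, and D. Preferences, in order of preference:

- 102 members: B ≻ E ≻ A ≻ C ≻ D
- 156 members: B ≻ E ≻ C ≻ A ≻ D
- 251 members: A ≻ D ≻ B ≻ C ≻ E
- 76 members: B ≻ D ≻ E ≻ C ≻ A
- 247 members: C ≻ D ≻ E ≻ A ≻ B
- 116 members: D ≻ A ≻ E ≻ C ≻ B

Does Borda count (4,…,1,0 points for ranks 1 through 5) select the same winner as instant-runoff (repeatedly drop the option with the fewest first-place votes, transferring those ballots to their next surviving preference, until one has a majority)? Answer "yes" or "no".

Borda — scores: B 1838, E 1652, C 1845, A 1959, D 2186. Winner: D.
Instant-runoff — R1 B 334, E 0, C 247, A 251, D 116 (E out); R2 B 334, C 247, A 251, D 116 (D out); R3 B 334, C 247, A 367 (C out); R4 B 334, A 614 (A winner). Winner: A.
The two methods disagree.

no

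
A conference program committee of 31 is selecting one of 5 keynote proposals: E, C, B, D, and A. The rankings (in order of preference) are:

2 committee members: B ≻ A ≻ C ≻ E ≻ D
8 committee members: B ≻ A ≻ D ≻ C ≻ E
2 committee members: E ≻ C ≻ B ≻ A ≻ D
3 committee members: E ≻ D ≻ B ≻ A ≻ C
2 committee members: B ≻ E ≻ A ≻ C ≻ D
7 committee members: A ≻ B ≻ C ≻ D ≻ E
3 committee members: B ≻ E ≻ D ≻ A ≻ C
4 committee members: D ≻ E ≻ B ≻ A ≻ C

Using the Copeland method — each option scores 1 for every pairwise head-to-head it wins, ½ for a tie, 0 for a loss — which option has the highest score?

B

E: loses to C, B, D, and A → score 0.
C: beats E; loses to B, D, and A → score 1.
B: beats E, C, D, and A → score 4.
D: beats E and C; loses to B and A → score 2.
A: beats E, C, and D; loses to B → score 3.
B has the best pairwise record.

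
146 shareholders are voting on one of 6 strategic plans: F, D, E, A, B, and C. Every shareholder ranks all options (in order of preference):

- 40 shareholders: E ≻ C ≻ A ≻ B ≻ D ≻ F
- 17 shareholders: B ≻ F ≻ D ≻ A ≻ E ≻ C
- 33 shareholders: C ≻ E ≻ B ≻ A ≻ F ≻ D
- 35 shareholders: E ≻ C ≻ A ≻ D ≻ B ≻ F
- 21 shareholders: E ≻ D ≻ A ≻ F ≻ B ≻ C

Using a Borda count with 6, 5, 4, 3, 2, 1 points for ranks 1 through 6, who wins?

F: 40·1 + 17·5 + 33·2 + 35·1 + 21·3 = 289
D: 40·2 + 17·4 + 33·1 + 35·3 + 21·5 = 391
E: 40·6 + 17·2 + 33·5 + 35·6 + 21·6 = 775
A: 40·4 + 17·3 + 33·3 + 35·4 + 21·4 = 534
B: 40·3 + 17·6 + 33·4 + 35·2 + 21·2 = 466
C: 40·5 + 17·1 + 33·6 + 35·5 + 21·1 = 611
E has the highest Borda score (775).

E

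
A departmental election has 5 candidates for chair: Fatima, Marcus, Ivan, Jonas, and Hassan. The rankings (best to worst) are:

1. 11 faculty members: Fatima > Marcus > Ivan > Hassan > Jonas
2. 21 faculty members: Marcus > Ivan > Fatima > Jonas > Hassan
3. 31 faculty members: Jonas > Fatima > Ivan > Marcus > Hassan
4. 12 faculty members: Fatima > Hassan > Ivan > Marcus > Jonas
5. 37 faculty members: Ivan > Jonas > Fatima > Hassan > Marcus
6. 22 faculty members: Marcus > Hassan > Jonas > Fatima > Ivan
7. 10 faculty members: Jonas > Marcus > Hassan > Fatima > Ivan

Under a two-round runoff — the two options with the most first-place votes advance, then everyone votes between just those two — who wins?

Jonas

Round 1 first-place votes: Fatima 23, Marcus 43, Ivan 37, Jonas 41, Hassan 0.
Marcus and Jonas advance.
Runoff: Marcus is preferred to Jonas by 66 voters; Jonas by 78.
Jonas wins the runoff.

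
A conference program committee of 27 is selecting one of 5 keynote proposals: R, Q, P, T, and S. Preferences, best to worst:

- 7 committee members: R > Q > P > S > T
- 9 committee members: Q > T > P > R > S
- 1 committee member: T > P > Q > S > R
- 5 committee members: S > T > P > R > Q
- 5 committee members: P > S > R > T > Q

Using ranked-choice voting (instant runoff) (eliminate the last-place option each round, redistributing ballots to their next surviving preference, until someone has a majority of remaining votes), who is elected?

Q

Round 1: R 7, Q 9, P 5, T 1, S 5. Eliminate T.
Round 2: R 7, Q 9, P 6, S 5. Eliminate S.
Round 3: R 7, Q 9, P 11. Eliminate R.
Round 4: Q 16, P 11. Q has a majority.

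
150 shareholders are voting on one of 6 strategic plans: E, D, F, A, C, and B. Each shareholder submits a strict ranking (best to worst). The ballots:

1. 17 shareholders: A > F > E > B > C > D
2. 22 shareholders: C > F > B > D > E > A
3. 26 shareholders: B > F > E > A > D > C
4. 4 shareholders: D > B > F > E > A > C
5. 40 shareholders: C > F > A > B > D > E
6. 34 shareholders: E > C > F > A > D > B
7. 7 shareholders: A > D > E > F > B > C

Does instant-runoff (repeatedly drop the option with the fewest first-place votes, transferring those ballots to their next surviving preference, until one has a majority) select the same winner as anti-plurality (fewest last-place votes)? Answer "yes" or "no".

Instant-runoff — R1 E 34, D 4, F 0, A 24, C 62, B 26 (F out); R2 E 34, D 4, A 24, C 62, B 26 (D out); R3 E 34, A 24, C 62, B 30 (A out); R4 E 58, C 62, B 30 (B out); R5 E 88, C 62 (E winner). Winner: E.
Anti-plurality — last-place votes: E 40, D 17, F 0, A 22, C 37, B 34. Winner: F.
The two methods disagree.

no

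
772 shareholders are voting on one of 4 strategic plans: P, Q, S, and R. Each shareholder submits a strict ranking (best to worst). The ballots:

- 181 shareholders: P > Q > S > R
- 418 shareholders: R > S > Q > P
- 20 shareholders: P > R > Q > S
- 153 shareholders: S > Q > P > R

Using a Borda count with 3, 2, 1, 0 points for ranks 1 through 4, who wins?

P: 181·3 + 418·0 + 20·3 + 153·1 = 756
Q: 181·2 + 418·1 + 20·1 + 153·2 = 1106
S: 181·1 + 418·2 + 20·0 + 153·3 = 1476
R: 181·0 + 418·3 + 20·2 + 153·0 = 1294
S has the highest Borda score (1476).

S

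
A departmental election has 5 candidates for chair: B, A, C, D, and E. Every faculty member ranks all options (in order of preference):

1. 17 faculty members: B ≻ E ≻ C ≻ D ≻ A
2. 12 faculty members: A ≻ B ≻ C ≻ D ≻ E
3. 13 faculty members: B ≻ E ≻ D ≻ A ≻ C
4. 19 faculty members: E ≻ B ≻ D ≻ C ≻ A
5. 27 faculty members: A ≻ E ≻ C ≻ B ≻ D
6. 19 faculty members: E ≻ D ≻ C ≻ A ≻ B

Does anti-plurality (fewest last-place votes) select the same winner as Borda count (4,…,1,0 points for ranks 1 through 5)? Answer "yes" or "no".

Anti-plurality — last-place votes: B 19, A 36, C 13, D 27, E 12. Winner: E.
Borda — scores: B 240, A 188, C 169, D 150, E 323. Winner: E.
The two methods agree.

yes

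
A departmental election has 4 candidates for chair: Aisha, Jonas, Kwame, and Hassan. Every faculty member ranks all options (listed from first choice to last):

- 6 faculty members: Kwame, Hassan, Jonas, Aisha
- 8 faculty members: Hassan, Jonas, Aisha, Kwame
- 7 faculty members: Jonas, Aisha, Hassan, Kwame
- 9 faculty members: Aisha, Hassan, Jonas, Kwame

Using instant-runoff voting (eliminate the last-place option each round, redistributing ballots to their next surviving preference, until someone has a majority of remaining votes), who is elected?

Aisha

Round 1: Aisha 9, Jonas 7, Kwame 6, Hassan 8. Eliminate Kwame.
Round 2: Aisha 9, Jonas 7, Hassan 14. Eliminate Jonas.
Round 3: Aisha 16, Hassan 14. Aisha has a majority.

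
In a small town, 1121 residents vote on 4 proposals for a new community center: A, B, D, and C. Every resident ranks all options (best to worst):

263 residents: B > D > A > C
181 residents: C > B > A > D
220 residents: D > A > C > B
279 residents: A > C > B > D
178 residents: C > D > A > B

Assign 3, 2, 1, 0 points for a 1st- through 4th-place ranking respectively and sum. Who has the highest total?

A: 263·1 + 181·1 + 220·2 + 279·3 + 178·1 = 1899
B: 263·3 + 181·2 + 220·0 + 279·1 + 178·0 = 1430
D: 263·2 + 181·0 + 220·3 + 279·0 + 178·2 = 1542
C: 263·0 + 181·3 + 220·1 + 279·2 + 178·3 = 1855
A has the highest Borda score (1899).

A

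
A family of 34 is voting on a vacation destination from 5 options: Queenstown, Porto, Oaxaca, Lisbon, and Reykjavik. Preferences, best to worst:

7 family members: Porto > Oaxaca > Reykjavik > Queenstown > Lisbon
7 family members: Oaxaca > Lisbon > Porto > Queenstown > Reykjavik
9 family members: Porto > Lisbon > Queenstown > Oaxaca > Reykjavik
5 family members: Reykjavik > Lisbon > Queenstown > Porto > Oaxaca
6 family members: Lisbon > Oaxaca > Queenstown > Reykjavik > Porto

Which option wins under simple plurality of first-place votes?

Porto

First-place votes: Queenstown 0, Porto 16, Oaxaca 7, Lisbon 6, Reykjavik 5.
Porto has the most first-place votes.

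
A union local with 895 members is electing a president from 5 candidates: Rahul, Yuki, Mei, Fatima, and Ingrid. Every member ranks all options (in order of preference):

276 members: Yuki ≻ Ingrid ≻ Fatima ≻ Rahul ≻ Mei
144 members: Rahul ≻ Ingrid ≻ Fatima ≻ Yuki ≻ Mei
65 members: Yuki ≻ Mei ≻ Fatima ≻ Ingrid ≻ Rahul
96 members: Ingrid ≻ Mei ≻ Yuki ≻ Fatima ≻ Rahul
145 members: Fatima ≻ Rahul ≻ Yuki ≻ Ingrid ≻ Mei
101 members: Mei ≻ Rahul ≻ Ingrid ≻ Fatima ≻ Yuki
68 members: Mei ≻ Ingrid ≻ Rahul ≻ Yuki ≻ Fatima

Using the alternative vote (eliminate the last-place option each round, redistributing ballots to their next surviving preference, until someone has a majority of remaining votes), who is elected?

Round 1: Rahul 144, Yuki 341, Mei 169, Fatima 145, Ingrid 96. Eliminate Ingrid.
Round 2: Rahul 144, Yuki 341, Mei 265, Fatima 145. Eliminate Rahul.
Round 3: Yuki 341, Mei 265, Fatima 289. Eliminate Mei.
Round 4: Yuki 505, Fatima 390. Yuki has a majority.

Yuki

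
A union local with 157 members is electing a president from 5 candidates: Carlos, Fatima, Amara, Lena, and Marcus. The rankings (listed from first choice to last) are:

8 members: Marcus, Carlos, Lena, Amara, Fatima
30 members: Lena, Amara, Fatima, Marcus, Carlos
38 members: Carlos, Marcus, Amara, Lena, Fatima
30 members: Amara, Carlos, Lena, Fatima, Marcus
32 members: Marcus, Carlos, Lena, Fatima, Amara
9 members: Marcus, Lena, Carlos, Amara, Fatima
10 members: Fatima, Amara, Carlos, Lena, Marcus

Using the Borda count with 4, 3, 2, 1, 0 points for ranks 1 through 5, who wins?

Carlos

Carlos: 8·3 + 30·0 + 38·4 + 30·3 + 32·3 + 9·2 + 10·2 = 400
Fatima: 8·0 + 30·2 + 38·0 + 30·1 + 32·1 + 9·0 + 10·4 = 162
Amara: 8·1 + 30·3 + 38·2 + 30·4 + 32·0 + 9·1 + 10·3 = 333
Lena: 8·2 + 30·4 + 38·1 + 30·2 + 32·2 + 9·3 + 10·1 = 335
Marcus: 8·4 + 30·1 + 38·3 + 30·0 + 32·4 + 9·4 + 10·0 = 340
Carlos has the highest Borda score (400).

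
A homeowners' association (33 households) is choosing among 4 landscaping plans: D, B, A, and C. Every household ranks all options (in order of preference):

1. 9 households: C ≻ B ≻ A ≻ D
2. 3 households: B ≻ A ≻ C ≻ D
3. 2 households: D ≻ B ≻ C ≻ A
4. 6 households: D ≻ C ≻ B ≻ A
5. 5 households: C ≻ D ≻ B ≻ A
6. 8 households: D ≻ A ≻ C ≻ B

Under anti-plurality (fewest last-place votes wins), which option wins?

Last-place votes: D 12, B 8, A 13, C 0.
C is ranked last by the fewest voters, so C wins.

C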